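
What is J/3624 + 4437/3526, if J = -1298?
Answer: 2875735/3194556 ≈ 0.90020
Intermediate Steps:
J/3624 + 4437/3526 = -1298/3624 + 4437/3526 = -1298*1/3624 + 4437*(1/3526) = -649/1812 + 4437/3526 = 2875735/3194556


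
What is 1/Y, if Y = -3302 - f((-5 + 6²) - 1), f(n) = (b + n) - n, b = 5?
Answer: -1/3307 ≈ -0.00030239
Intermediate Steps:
f(n) = 5 (f(n) = (5 + n) - n = 5)
Y = -3307 (Y = -3302 - 1*5 = -3302 - 5 = -3307)
1/Y = 1/(-3307) = -1/3307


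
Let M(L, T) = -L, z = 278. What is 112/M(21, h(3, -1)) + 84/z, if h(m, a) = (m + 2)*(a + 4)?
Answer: -2098/417 ≈ -5.0312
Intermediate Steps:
h(m, a) = (2 + m)*(4 + a)
112/M(21, h(3, -1)) + 84/z = 112/((-1*21)) + 84/278 = 112/(-21) + 84*(1/278) = 112*(-1/21) + 42/139 = -16/3 + 42/139 = -2098/417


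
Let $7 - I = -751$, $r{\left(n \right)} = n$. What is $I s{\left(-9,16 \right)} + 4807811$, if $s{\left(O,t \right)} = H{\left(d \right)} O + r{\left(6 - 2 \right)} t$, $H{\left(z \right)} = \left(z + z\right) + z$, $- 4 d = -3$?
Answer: $\frac{9681947}{2} \approx 4.841 \cdot 10^{6}$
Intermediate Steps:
$d = \frac{3}{4}$ ($d = \left(- \frac{1}{4}\right) \left(-3\right) = \frac{3}{4} \approx 0.75$)
$H{\left(z \right)} = 3 z$ ($H{\left(z \right)} = 2 z + z = 3 z$)
$I = 758$ ($I = 7 - -751 = 7 + 751 = 758$)
$s{\left(O,t \right)} = 4 t + \frac{9 O}{4}$ ($s{\left(O,t \right)} = 3 \cdot \frac{3}{4} O + \left(6 - 2\right) t = \frac{9 O}{4} + 4 t = 4 t + \frac{9 O}{4}$)
$I s{\left(-9,16 \right)} + 4807811 = 758 \left(4 \cdot 16 + \frac{9}{4} \left(-9\right)\right) + 4807811 = 758 \left(64 - \frac{81}{4}\right) + 4807811 = 758 \cdot \frac{175}{4} + 4807811 = \frac{66325}{2} + 4807811 = \frac{9681947}{2}$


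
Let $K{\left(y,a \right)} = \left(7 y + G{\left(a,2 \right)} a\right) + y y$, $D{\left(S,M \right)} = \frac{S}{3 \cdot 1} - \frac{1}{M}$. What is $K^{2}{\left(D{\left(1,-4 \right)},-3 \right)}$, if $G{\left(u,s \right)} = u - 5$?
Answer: $\frac{16752649}{20736} \approx 807.9$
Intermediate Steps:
$G{\left(u,s \right)} = -5 + u$
$D{\left(S,M \right)} = - \frac{1}{M} + \frac{S}{3}$ ($D{\left(S,M \right)} = \frac{S}{3} - \frac{1}{M} = - \frac{1}{M} + \frac{S}{3}$)
$K{\left(y,a \right)} = y^{2} + 7 y + a \left(-5 + a\right)$ ($K{\left(y,a \right)} = \left(7 y + \left(-5 + a\right) a\right) + y y = \left(7 y + a \left(-5 + a\right)\right) + y^{2} = y^{2} + 7 y + a \left(-5 + a\right)$)
$K^{2}{\left(D{\left(1,-4 \right)},-3 \right)} = \left(\left(- \frac{1}{-4} + \frac{1}{3} \cdot 1\right)^{2} + 7 \left(- \frac{1}{-4} + \frac{1}{3} \cdot 1\right) - 3 \left(-5 - 3\right)\right)^{2} = \left(\left(\left(-1\right) \left(- \frac{1}{4}\right) + \frac{1}{3}\right)^{2} + 7 \left(\left(-1\right) \left(- \frac{1}{4}\right) + \frac{1}{3}\right) - -24\right)^{2} = \left(\left(\frac{1}{4} + \frac{1}{3}\right)^{2} + 7 \left(\frac{1}{4} + \frac{1}{3}\right) + 24\right)^{2} = \left(\left(\frac{7}{12}\right)^{2} + 7 \cdot \frac{7}{12} + 24\right)^{2} = \left(\frac{49}{144} + \frac{49}{12} + 24\right)^{2} = \left(\frac{4093}{144}\right)^{2} = \frac{16752649}{20736}$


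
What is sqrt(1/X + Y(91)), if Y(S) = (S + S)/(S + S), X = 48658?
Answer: sqrt(2367649622)/48658 ≈ 1.0000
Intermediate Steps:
Y(S) = 1 (Y(S) = (2*S)/((2*S)) = (2*S)*(1/(2*S)) = 1)
sqrt(1/X + Y(91)) = sqrt(1/48658 + 1) = sqrt(48659/48658) = sqrt(2367649622)/48658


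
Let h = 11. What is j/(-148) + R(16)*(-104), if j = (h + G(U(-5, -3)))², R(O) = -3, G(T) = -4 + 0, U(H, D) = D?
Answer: 46127/148 ≈ 311.67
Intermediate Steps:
G(T) = -4
j = 49 (j = (11 - 4)² = 7² = 49)
j/(-148) + R(16)*(-104) = 49/(-148) - 3*(-104) = 49*(-1/148) + 312 = -49/148 + 312 = 46127/148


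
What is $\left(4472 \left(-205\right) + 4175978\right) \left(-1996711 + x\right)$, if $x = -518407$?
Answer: $-8197317857724$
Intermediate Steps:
$\left(4472 \left(-205\right) + 4175978\right) \left(-1996711 + x\right) = \left(4472 \left(-205\right) + 4175978\right) \left(-1996711 - 518407\right) = \left(-916760 + 4175978\right) \left(-2515118\right) = 3259218 \left(-2515118\right) = -8197317857724$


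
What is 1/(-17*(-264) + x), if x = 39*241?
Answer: 1/13887 ≈ 7.2010e-5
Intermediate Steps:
x = 9399
1/(-17*(-264) + x) = 1/(-17*(-264) + 9399) = 1/(4488 + 9399) = 1/13887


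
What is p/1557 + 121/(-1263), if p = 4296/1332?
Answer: -6819971/72760167 ≈ -0.093732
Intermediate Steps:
p = 358/111 (p = 4296*(1/1332) = 358/111 ≈ 3.2252)
p/1557 + 121/(-1263) = (358/111)/1557 + 121/(-1263) = (358/111)*(1/1557) + 121*(-1/1263) = 358/172827 - 121/1263 = -6819971/72760167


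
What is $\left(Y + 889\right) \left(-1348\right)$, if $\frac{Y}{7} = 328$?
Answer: $-4293380$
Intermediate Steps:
$Y = 2296$ ($Y = 7 \cdot 328 = 2296$)
$\left(Y + 889\right) \left(-1348\right) = \left(2296 + 889\right) \left(-1348\right) = 3185 \left(-1348\right) = -4293380$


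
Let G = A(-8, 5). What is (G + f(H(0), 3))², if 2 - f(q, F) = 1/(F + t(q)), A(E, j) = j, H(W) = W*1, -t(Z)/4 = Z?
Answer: 400/9 ≈ 44.444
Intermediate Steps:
t(Z) = -4*Z
H(W) = W
f(q, F) = 2 - 1/(F - 4*q)
G = 5
(G + f(H(0), 3))² = (5 + (-1 - 8*0 + 2*3)/(3 - 4*0))² = (5 + (-1 + 0 + 6)/(3 + 0))² = (5 + 5/3)² = (20/3)² = 400/9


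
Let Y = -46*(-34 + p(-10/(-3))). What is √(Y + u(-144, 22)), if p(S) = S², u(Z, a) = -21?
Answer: √9287/3 ≈ 32.123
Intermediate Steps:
Y = 9476/9 (Y = -46*(-34 + (-10/(-3))²) = -46*(-34 + (-10*(-⅓))²) = -46*(-34 + (10/3)²) = -46*(-34 + 100/9) = -46*(-206/9) = 9476/9 ≈ 1052.9)
√(Y + u(-144, 22)) = √(9476/9 - 21) = √(9287/9) = √9287/3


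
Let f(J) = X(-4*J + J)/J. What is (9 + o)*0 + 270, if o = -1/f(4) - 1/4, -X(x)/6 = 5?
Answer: 270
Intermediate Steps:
X(x) = -30 (X(x) = -6*5 = -30)
f(J) = -30/J
o = -7/60 (o = -1/((-30/4)) - 1/4 = -1/((-30*¼)) - 1*¼ = -1/(-15/2) - ¼ = -1*(-2/15) - ¼ = 2/15 - ¼ = -7/60 ≈ -0.11667)
(9 + o)*0 + 270 = (9 - 7/60)*0 + 270 = (533/60)*0 + 270 = 0 + 270 = 270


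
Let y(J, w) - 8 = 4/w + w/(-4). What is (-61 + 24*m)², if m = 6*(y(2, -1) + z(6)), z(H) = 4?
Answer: 1270129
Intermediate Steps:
y(J, w) = 8 + 4/w - w/4 (y(J, w) = 8 + (4/w + w/(-4)) = 8 + (4/w + w*(-¼)) = 8 + (4/w - w/4) = 8 + 4/w - w/4)
m = 99/2 (m = 6*((8 + 4/(-1) - ¼*(-1)) + 4) = 6*((8 + 4*(-1) + ¼) + 4) = 6*((8 - 4 + ¼) + 4) = 6*(17/4 + 4) = 6*(33/4) = 99/2 ≈ 49.500)
(-61 + 24*m)² = (-61 + 24*(99/2))² = (-61 + 1188)² = 1127² = 1270129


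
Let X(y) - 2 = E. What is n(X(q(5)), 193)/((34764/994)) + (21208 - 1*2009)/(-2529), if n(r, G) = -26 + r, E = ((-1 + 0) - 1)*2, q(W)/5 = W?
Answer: -61485097/7326513 ≈ -8.3921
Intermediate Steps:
q(W) = 5*W
E = -4 (E = (-1 - 1)*2 = -2*2 = -4)
X(y) = -2 (X(y) = 2 - 4 = -2)
n(X(q(5)), 193)/((34764/994)) + (21208 - 1*2009)/(-2529) = (-26 - 2)/((34764/994)) + (21208 - 1*2009)/(-2529) = -28/(34764*(1/994)) + (21208 - 2009)*(-1/2529) = -28/17382/497 + 19199*(-1/2529) = -28*497/17382 - 19199/2529 = -6958/8691 - 19199/2529 = -61485097/7326513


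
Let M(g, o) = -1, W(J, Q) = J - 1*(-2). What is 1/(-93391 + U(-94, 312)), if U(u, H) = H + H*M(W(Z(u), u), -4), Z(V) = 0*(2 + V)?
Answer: -1/93391 ≈ -1.0708e-5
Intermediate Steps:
Z(V) = 0
W(J, Q) = 2 + J (W(J, Q) = J + 2 = 2 + J)
U(u, H) = 0 (U(u, H) = H + H*(-1) = H - H = 0)
1/(-93391 + U(-94, 312)) = 1/(-93391 + 0) = 1/(-93391) = -1/93391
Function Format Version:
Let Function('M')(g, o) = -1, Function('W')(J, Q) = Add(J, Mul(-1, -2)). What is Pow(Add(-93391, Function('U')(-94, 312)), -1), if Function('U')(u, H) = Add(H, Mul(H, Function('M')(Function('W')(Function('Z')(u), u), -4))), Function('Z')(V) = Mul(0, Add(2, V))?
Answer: Rational(-1, 93391) ≈ -1.0708e-5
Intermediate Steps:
Function('Z')(V) = 0
Function('W')(J, Q) = Add(2, J) (Function('W')(J, Q) = Add(J, 2) = Add(2, J))
Function('U')(u, H) = 0 (Function('U')(u, H) = Add(H, Mul(H, -1)) = Add(H, Mul(-1, H)) = 0)
Pow(Add(-93391, Function('U')(-94, 312)), -1) = Pow(Add(-93391, 0), -1) = Pow(-93391, -1) = Rational(-1, 93391)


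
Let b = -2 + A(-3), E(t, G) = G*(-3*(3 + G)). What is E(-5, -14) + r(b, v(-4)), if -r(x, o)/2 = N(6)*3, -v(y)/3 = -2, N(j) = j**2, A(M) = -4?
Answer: -678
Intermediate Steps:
E(t, G) = G*(-9 - 3*G)
b = -6 (b = -2 - 4 = -6)
v(y) = 6 (v(y) = -3*(-2) = 6)
r(x, o) = -216 (r(x, o) = -2*6**2*3 = -72*3 = -2*108 = -216)
E(-5, -14) + r(b, v(-4)) = -3*(-14)*(3 - 14) - 216 = -3*(-14)*(-11) - 216 = -462 - 216 = -678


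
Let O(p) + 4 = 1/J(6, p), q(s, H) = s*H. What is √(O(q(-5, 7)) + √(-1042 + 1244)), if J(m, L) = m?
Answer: √(-138 + 36*√202)/6 ≈ 3.2217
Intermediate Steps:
q(s, H) = H*s
O(p) = -23/6 (O(p) = -4 + 1/6 = -4 + ⅙ = -23/6)
√(O(q(-5, 7)) + √(-1042 + 1244)) = √(-23/6 + √(-1042 + 1244)) = √(-23/6 + √202)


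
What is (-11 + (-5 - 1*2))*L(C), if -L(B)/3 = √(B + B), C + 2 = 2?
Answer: 0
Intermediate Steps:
C = 0 (C = -2 + 2 = 0)
L(B) = -3*√2*√B (L(B) = -3*√(B + B) = -3*√2*√B)
(-11 + (-5 - 1*2))*L(C) = (-11 + (-5 - 1*2))*(-3*√2*√0) = (-11 + (-5 - 2))*(-3*√2*0) = (-11 - 7)*0 = -18*0 = 0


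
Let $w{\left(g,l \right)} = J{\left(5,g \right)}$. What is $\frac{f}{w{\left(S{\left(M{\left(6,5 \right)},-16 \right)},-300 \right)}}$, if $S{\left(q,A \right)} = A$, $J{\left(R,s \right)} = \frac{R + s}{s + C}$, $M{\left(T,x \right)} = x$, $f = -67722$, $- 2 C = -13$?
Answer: $- \frac{643359}{11} \approx -58487.0$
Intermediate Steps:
$C = \frac{13}{2}$ ($C = \left(- \frac{1}{2}\right) \left(-13\right) = \frac{13}{2} \approx 6.5$)
$J{\left(R,s \right)} = \frac{R + s}{\frac{13}{2} + s}$ ($J{\left(R,s \right)} = \frac{R + s}{s + \frac{13}{2}} = \frac{R + s}{\frac{13}{2} + s}$)
$w{\left(g,l \right)} = \frac{2 \left(5 + g\right)}{13 + 2 g}$
$\frac{f}{w{\left(S{\left(M{\left(6,5 \right)},-16 \right)},-300 \right)}} = - \frac{67722}{2 \frac{1}{13 + 2 \left(-16\right)} \left(5 - 16\right)} = - \frac{67722}{2 \frac{1}{13 - 32} \left(-11\right)} = - \frac{67722}{2 \frac{1}{-19} \left(-11\right)} = - \frac{67722}{2 \left(- \frac{1}{19}\right) \left(-11\right)} = - \frac{67722}{\frac{22}{19}} = \left(-67722\right) \frac{19}{22} = - \frac{643359}{11}$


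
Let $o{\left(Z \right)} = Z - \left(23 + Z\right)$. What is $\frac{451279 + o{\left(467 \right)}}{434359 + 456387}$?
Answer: $\frac{225628}{445373} \approx 0.5066$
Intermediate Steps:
$o{\left(Z \right)} = -23$
$\frac{451279 + o{\left(467 \right)}}{434359 + 456387} = \frac{451279 - 23}{434359 + 456387} = \frac{451256}{890746} = 451256 \cdot \frac{1}{890746} = \frac{225628}{445373}$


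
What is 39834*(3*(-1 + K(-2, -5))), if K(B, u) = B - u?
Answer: 239004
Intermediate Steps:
39834*(3*(-1 + K(-2, -5))) = 39834*(3*(-1 + (-2 - 1*(-5)))) = 39834*(3*(-1 + (-2 + 5))) = 39834*(3*(-1 + 3)) = 39834*(3*2) = 39834*6 = 239004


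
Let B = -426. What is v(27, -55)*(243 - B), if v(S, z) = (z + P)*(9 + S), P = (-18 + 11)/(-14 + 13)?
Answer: -1156032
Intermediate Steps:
P = 7 (P = -7/(-1) = -7*(-1) = 7)
v(S, z) = (7 + z)*(9 + S) (v(S, z) = (z + 7)*(9 + S) = (7 + z)*(9 + S))
v(27, -55)*(243 - B) = (63 + 7*27 + 9*(-55) + 27*(-55))*(243 - 1*(-426)) = (63 + 189 - 495 - 1485)*(243 + 426) = -1728*669 = -1156032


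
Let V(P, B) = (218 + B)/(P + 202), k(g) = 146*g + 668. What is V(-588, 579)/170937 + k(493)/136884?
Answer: 199716507251/376326523287 ≈ 0.53070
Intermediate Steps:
k(g) = 668 + 146*g
V(P, B) = (218 + B)/(202 + P)
V(-588, 579)/170937 + k(493)/136884 = ((218 + 579)/(202 - 588))/170937 + (668 + 146*493)/136884 = (797/(-386))*(1/170937) + (668 + 71978)*(1/136884) = -1/386*797*(1/170937) + 72646*(1/136884) = -797/386*1/170937 + 36323/68442 = -797/65981682 + 36323/68442 = 199716507251/376326523287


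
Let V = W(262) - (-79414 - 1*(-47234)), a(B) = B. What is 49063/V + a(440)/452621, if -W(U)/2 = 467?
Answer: 22220692363/14142595766 ≈ 1.5712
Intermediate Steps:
W(U) = -934 (W(U) = -2*467 = -934)
V = 31246 (V = -934 - (-79414 - 1*(-47234)) = -934 - (-79414 + 47234) = -934 - 1*(-32180) = -934 + 32180 = 31246)
49063/V + a(440)/452621 = 49063/31246 + 440/452621 = 22220692363/14142595766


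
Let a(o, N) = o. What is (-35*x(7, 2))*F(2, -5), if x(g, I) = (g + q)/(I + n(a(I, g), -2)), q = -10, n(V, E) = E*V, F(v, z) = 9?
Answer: -945/2 ≈ -472.50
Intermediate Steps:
x(g, I) = -(-10 + g)/I (x(g, I) = (g - 10)/(I - 2*I) = (-10 + g)/((-I)) = (-10 + g)*(-1/I) = -(-10 + g)/I)
(-35*x(7, 2))*F(2, -5) = -35*(10 - 1*7)/2*9 = -35*(10 - 7)/2*9 = -35*3/2*9 = -105/2*9 = -945/2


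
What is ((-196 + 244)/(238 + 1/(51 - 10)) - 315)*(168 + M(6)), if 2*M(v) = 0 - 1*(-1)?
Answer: -345101143/6506 ≈ -53044.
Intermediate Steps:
M(v) = ½ (M(v) = (0 - 1*(-1))/2 = (0 + 1)/2 = (½)*1 = ½)
((-196 + 244)/(238 + 1/(51 - 10)) - 315)*(168 + M(6)) = ((-196 + 244)/(238 + 1/(51 - 10)) - 315)*(168 + ½) = (48/(238 + 1/41) - 315)*(337/2) = (48/(9759/41) - 315)*(337/2) = (48*(41/9759) - 315)*(337/2) = (656/3253 - 315)*(337/2) = -1024039/3253*337/2 = -345101143/6506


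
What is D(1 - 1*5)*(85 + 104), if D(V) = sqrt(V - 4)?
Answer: 378*I*sqrt(2) ≈ 534.57*I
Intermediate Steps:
D(V) = sqrt(-4 + V)
D(1 - 1*5)*(85 + 104) = sqrt(-4 + (1 - 1*5))*(85 + 104) = sqrt(-4 + (1 - 5))*189 = sqrt(-4 - 4)*189 = sqrt(-8)*189 = (2*I*sqrt(2))*189 = 378*I*sqrt(2)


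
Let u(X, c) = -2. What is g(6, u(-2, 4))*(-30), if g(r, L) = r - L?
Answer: -240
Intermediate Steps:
g(6, u(-2, 4))*(-30) = (6 - 1*(-2))*(-30) = (6 + 2)*(-30) = 8*(-30) = -240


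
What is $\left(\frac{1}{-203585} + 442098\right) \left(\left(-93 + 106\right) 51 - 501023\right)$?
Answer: $- \frac{9006932458435688}{40717} \approx -2.2121 \cdot 10^{11}$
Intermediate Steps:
$\left(\frac{1}{-203585} + 442098\right) \left(\left(-93 + 106\right) 51 - 501023\right) = \left(- \frac{1}{203585} + 442098\right) \left(13 \cdot 51 - 501023\right) = \frac{90004521329 \left(663 - 501023\right)}{203585} = \frac{90004521329}{203585} \left(-500360\right) = - \frac{9006932458435688}{40717}$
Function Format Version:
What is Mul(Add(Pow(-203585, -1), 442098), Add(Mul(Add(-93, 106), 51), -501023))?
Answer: Rational(-9006932458435688, 40717) ≈ -2.2121e+11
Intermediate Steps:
Mul(Add(Pow(-203585, -1), 442098), Add(Mul(Add(-93, 106), 51), -501023)) = Mul(Add(Rational(-1, 203585), 442098), Add(Mul(13, 51), -501023)) = Mul(Rational(90004521329, 203585), Add(663, -501023)) = Mul(Rational(90004521329, 203585), -500360) = Rational(-9006932458435688, 40717)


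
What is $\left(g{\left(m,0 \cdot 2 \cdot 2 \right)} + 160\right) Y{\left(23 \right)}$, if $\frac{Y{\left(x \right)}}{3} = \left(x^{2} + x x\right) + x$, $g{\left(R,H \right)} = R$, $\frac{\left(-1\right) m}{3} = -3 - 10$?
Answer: $645357$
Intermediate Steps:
$m = 39$ ($m = - 3 \left(-3 - 10\right) = \left(-3\right) \left(-13\right) = 39$)
$Y{\left(x \right)} = 3 x + 6 x^{2}$ ($Y{\left(x \right)} = 3 \left(\left(x^{2} + x x\right) + x\right) = 3 \left(\left(x^{2} + x^{2}\right) + x\right) = 3 \left(2 x^{2} + x\right) = 3 \left(x + 2 x^{2}\right) = 3 x + 6 x^{2}$)
$\left(g{\left(m,0 \cdot 2 \cdot 2 \right)} + 160\right) Y{\left(23 \right)} = \left(39 + 160\right) 3 \cdot 23 \left(1 + 2 \cdot 23\right) = 199 \cdot 3 \cdot 23 \left(1 + 46\right) = 199 \cdot 3 \cdot 23 \cdot 47 = 199 \cdot 3243 = 645357$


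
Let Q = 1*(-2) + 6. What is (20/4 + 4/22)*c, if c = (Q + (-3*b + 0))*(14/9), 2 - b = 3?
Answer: 1862/33 ≈ 56.424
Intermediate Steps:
b = -1 (b = 2 - 1*3 = 2 - 3 = -1)
Q = 4 (Q = -2 + 6 = 4)
c = 98/9 (c = (4 + (-3*(-1) + 0))*(14/9) = (4 + (3 + 0))*(14*(⅑)) = (4 + 3)*(14/9) = 7*(14/9) = 98/9 ≈ 10.889)
(20/4 + 4/22)*c = (20/4 + 4/22)*(98/9) = (20*(¼) + 4*(1/22))*(98/9) = (5 + 2/11)*(98/9) = (57/11)*(98/9) = 1862/33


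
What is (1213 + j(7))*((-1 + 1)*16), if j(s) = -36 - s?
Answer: 0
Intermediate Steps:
(1213 + j(7))*((-1 + 1)*16) = (1213 + (-36 - 1*7))*((-1 + 1)*16) = (1213 + (-36 - 7))*(0*16) = (1213 - 43)*0 = 1170*0 = 0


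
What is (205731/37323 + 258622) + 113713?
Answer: 1544096104/4147 ≈ 3.7234e+5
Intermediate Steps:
(205731/37323 + 258622) + 113713 = (205731*(1/37323) + 258622) + 113713 = (22859/4147 + 258622) + 113713 = 1072528293/4147 + 113713 = 1544096104/4147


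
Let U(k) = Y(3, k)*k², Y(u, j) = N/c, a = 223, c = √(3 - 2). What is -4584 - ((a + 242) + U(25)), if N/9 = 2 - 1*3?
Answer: 576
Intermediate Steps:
c = 1 (c = √1 = 1)
N = -9 (N = 9*(2 - 1*3) = 9*(2 - 3) = 9*(-1) = -9)
Y(u, j) = -9 (Y(u, j) = -9/1 = -9*1 = -9)
U(k) = -9*k²
-4584 - ((a + 242) + U(25)) = -4584 - ((223 + 242) - 9*25²) = -4584 - (465 - 9*625) = -4584 - (465 - 5625) = -4584 - 1*(-5160) = -4584 + 5160 = 576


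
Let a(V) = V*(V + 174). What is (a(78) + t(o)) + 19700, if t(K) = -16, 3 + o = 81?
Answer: 39340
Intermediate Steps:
o = 78 (o = -3 + 81 = 78)
a(V) = V*(174 + V)
(a(78) + t(o)) + 19700 = (78*(174 + 78) - 16) + 19700 = (78*252 - 16) + 19700 = (19656 - 16) + 19700 = 19640 + 19700 = 39340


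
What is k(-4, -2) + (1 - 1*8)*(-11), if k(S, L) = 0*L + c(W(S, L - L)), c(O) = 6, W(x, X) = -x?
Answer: 83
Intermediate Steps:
k(S, L) = 6 (k(S, L) = 0*L + 6 = 0 + 6 = 6)
k(-4, -2) + (1 - 1*8)*(-11) = 6 + (1 - 1*8)*(-11) = 6 + (1 - 8)*(-11) = 6 - 7*(-11) = 6 + 77 = 83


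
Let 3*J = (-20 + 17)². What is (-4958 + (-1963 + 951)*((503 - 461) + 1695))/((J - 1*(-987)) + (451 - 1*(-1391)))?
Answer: -14939/24 ≈ -622.46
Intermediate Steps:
J = 3 (J = (-20 + 17)²/3 = (⅓)*(-3)² = (⅓)*9 = 3)
(-4958 + (-1963 + 951)*((503 - 461) + 1695))/((J - 1*(-987)) + (451 - 1*(-1391))) = (-4958 + (-1963 + 951)*((503 - 461) + 1695))/((3 - 1*(-987)) + (451 - 1*(-1391))) = (-4958 - 1012*(42 + 1695))/((3 + 987) + (451 + 1391)) = (-4958 - 1012*1737)/(990 + 1842) = (-4958 - 1757844)/2832 = -1762802*1/2832 = -14939/24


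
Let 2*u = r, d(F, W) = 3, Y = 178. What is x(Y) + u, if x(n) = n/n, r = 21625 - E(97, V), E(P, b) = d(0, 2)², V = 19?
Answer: 10809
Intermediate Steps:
E(P, b) = 9 (E(P, b) = 3² = 9)
r = 21616 (r = 21625 - 1*9 = 21625 - 9 = 21616)
x(n) = 1
u = 10808 (u = (½)*21616 = 10808)
x(Y) + u = 1 + 10808 = 10809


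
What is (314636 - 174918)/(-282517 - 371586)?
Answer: -139718/654103 ≈ -0.21360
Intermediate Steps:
(314636 - 174918)/(-282517 - 371586) = 139718/(-654103) = 139718*(-1/654103) = -139718/654103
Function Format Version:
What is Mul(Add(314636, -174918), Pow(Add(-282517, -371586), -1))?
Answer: Rational(-139718, 654103) ≈ -0.21360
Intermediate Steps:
Mul(Add(314636, -174918), Pow(Add(-282517, -371586), -1)) = Mul(139718, Pow(-654103, -1)) = Mul(139718, Rational(-1, 654103)) = Rational(-139718, 654103)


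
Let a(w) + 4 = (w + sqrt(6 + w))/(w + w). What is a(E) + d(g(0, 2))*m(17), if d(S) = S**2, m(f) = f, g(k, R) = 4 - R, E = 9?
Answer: 129/2 + sqrt(15)/18 ≈ 64.715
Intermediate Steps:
a(w) = -4 + (w + sqrt(6 + w))/(2*w) (a(w) = -4 + (w + sqrt(6 + w))/(w + w) = -4 + (w + sqrt(6 + w))/((2*w)) = -4 + (w + sqrt(6 + w))*(1/(2*w)) = -4 + (w + sqrt(6 + w))/(2*w))
a(E) + d(g(0, 2))*m(17) = (1/2)*(sqrt(6 + 9) - 7*9)/9 + (4 - 1*2)**2*17 = (1/2)*(1/9)*(sqrt(15) - 63) + (4 - 2)**2*17 = (1/2)*(1/9)*(-63 + sqrt(15)) + 2**2*17 = (-7/2 + sqrt(15)/18) + 4*17 = (-7/2 + sqrt(15)/18) + 68 = 129/2 + sqrt(15)/18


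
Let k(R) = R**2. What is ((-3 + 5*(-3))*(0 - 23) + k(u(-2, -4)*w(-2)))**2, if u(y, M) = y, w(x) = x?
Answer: 184900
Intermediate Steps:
((-3 + 5*(-3))*(0 - 23) + k(u(-2, -4)*w(-2)))**2 = ((-3 + 5*(-3))*(0 - 23) + (-2*(-2))**2)**2 = ((-3 - 15)*(-23) + 4**2)**2 = (-18*(-23) + 16)**2 = (414 + 16)**2 = 430**2 = 184900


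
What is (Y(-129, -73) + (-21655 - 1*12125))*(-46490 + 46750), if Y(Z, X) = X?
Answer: -8801780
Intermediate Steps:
(Y(-129, -73) + (-21655 - 1*12125))*(-46490 + 46750) = (-73 + (-21655 - 1*12125))*(-46490 + 46750) = (-73 + (-21655 - 12125))*260 = (-73 - 33780)*260 = -33853*260 = -8801780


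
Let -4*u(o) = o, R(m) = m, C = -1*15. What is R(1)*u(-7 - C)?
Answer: -2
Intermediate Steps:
C = -15
u(o) = -o/4
R(1)*u(-7 - C) = 1*(-(-7 - 1*(-15))/4) = 1*(-(-7 + 15)/4) = 1*(-¼*8) = 1*(-2) = -2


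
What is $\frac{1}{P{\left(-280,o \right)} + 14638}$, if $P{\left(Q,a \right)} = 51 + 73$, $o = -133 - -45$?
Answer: $\frac{1}{14762} \approx 6.7741 \cdot 10^{-5}$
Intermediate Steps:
$o = -88$ ($o = -133 + 45 = -88$)
$P{\left(Q,a \right)} = 124$
$\frac{1}{P{\left(-280,o \right)} + 14638} = \frac{1}{124 + 14638} = \frac{1}{14762}$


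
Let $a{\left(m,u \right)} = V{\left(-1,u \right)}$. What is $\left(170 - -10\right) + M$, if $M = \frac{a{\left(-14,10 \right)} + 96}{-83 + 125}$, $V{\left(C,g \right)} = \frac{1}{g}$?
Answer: $\frac{76561}{420} \approx 182.29$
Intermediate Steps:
$a{\left(m,u \right)} = \frac{1}{u}$
$M = \frac{961}{420}$ ($M = \frac{\frac{1}{10} + 96}{-83 + 125} = \frac{\frac{1}{10} + 96}{42} = \frac{961}{10} \cdot \frac{1}{42} = \frac{961}{420} \approx 2.2881$)
$\left(170 - -10\right) + M = \left(170 - -10\right) + \frac{961}{420} = \left(170 + 10\right) + \frac{961}{420} = 180 + \frac{961}{420} = \frac{76561}{420}$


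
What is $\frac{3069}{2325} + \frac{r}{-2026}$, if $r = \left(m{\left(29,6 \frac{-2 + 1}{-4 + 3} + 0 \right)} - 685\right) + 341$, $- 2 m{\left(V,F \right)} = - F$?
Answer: $\frac{75383}{50650} \approx 1.4883$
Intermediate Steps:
$m{\left(V,F \right)} = \frac{F}{2}$ ($m{\left(V,F \right)} = - \frac{\left(-1\right) F}{2} = \frac{F}{2}$)
$r = -341$ ($r = \left(\frac{6 \frac{-2 + 1}{-4 + 3} + 0}{2} - 685\right) + 341 = \left(\frac{6 \left(- \frac{1}{-1}\right) + 0}{2} - 685\right) + 341 = \left(\frac{6 \left(\left(-1\right) \left(-1\right)\right) + 0}{2} - 685\right) + 341 = \left(\frac{6 \cdot 1 + 0}{2} - 685\right) + 341 = \left(\frac{6 + 0}{2} - 685\right) + 341 = \left(\frac{1}{2} \cdot 6 - 685\right) + 341 = \left(3 - 685\right) + 341 = -682 + 341 = -341$)
$\frac{3069}{2325} + \frac{r}{-2026} = \frac{3069}{2325} - \frac{341}{-2026} = 3069 \cdot \frac{1}{2325} - - \frac{341}{2026} = \frac{33}{25} + \frac{341}{2026} = \frac{75383}{50650}$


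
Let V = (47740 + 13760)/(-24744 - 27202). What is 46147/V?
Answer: -1198576031/30750 ≈ -38978.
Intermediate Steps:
V = -30750/25973 (V = 61500/(-51946) = 61500*(-1/51946) = -30750/25973 ≈ -1.1839)
46147/V = 46147/(-30750/25973) = 46147*(-25973/30750) = -1198576031/30750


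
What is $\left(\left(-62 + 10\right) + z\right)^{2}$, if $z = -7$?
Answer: $3481$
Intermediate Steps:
$\left(\left(-62 + 10\right) + z\right)^{2} = \left(\left(-62 + 10\right) - 7\right)^{2} = \left(-52 - 7\right)^{2} = \left(-59\right)^{2} = 3481$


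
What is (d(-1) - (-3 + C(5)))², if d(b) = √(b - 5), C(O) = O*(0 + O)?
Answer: (22 - I*√6)² ≈ 478.0 - 107.78*I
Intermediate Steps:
C(O) = O² (C(O) = O*O = O²)
d(b) = √(-5 + b)
(d(-1) - (-3 + C(5)))² = (√(-5 - 1) - (-3 + 5²))² = (√(-6) - (-3 + 25))² = (I*√6 - 1*22)² = (I*√6 - 22)² = (-22 + I*√6)²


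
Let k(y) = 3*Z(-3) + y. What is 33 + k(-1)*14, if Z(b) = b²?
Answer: 397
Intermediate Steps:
k(y) = 27 + y (k(y) = 3*(-3)² + y = 3*9 + y = 27 + y)
33 + k(-1)*14 = 33 + (27 - 1)*14 = 33 + 26*14 = 33 + 364 = 397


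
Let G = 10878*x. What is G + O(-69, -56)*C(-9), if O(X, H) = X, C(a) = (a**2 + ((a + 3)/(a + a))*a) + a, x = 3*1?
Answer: 27873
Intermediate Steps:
x = 3
C(a) = 3/2 + a**2 + 3*a/2 (C(a) = (a**2 + ((3 + a)/((2*a)))*a) + a = (a**2 + ((3 + a)*(1/(2*a)))*a) + a = (a**2 + ((3 + a)/(2*a))*a) + a = (a**2 + (3/2 + a/2)) + a = (3/2 + a**2 + a/2) + a = 3/2 + a**2 + 3*a/2)
G = 32634 (G = 10878*3 = 32634)
G + O(-69, -56)*C(-9) = 32634 - 69*(3/2 + (-9)**2 + (3/2)*(-9)) = 32634 - 69*(3/2 + 81 - 27/2) = 32634 - 69*69 = 32634 - 4761 = 27873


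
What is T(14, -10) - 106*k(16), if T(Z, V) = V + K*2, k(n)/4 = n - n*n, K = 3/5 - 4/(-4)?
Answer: 508766/5 ≈ 1.0175e+5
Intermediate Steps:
K = 8/5 (K = 3*(⅕) - 4*(-¼) = ⅗ + 1 = 8/5 ≈ 1.6000)
k(n) = -4*n² + 4*n (k(n) = 4*(n - n*n) = 4*(n - n²) = -4*n² + 4*n)
T(Z, V) = 16/5 + V (T(Z, V) = V + (8/5)*2 = V + 16/5 = 16/5 + V)
T(14, -10) - 106*k(16) = (16/5 - 10) - 424*16*(1 - 1*16) = -34/5 - 424*16*(1 - 16) = -34/5 - 424*16*(-15) = -34/5 - 106*(-960) = -34/5 + 101760 = 508766/5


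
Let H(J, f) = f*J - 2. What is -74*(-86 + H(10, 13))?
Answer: -3108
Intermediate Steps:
H(J, f) = -2 + J*f (H(J, f) = J*f - 2 = -2 + J*f)
-74*(-86 + H(10, 13)) = -74*(-86 + (-2 + 10*13)) = -74*(-86 + (-2 + 130)) = -74*(-86 + 128) = -74*42 = -3108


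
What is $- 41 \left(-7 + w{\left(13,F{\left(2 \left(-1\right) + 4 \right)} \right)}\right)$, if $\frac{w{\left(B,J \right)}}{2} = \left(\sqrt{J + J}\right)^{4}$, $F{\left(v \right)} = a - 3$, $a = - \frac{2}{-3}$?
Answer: $- \frac{13489}{9} \approx -1498.8$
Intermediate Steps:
$a = \frac{2}{3}$ ($a = \left(-2\right) \left(- \frac{1}{3}\right) = \frac{2}{3} \approx 0.66667$)
$F{\left(v \right)} = - \frac{7}{3}$ ($F{\left(v \right)} = \frac{2}{3} - 3 = - \frac{7}{3}$)
$w{\left(B,J \right)} = 8 J^{2}$ ($w{\left(B,J \right)} = 2 \left(\sqrt{J + J}\right)^{4} = 2 \left(\sqrt{2 J}\right)^{4} = 2 \left(\sqrt{2} \sqrt{J}\right)^{4} = 2 \cdot 4 J^{2} = 8 J^{2}$)
$- 41 \left(-7 + w{\left(13,F{\left(2 \left(-1\right) + 4 \right)} \right)}\right) = - 41 \left(-7 + 8 \left(- \frac{7}{3}\right)^{2}\right) = - 41 \left(-7 + 8 \cdot \frac{49}{9}\right) = - 41 \left(-7 + \frac{392}{9}\right) = \left(-41\right) \frac{329}{9} = - \frac{13489}{9}$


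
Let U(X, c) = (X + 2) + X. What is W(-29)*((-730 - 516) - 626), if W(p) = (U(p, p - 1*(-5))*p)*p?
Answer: 88163712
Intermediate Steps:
U(X, c) = 2 + 2*X (U(X, c) = (2 + X) + X = 2 + 2*X)
W(p) = p²*(2 + 2*p) (W(p) = ((2 + 2*p)*p)*p = (p*(2 + 2*p))*p = p²*(2 + 2*p))
W(-29)*((-730 - 516) - 626) = (2*(-29)²*(1 - 29))*((-730 - 516) - 626) = (2*841*(-28))*(-1246 - 626) = -47096*(-1872) = 88163712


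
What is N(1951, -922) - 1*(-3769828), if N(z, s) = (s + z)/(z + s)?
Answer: 3769829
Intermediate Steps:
N(z, s) = 1 (N(z, s) = (s + z)/(s + z) = 1)
N(1951, -922) - 1*(-3769828) = 1 - 1*(-3769828) = 1 + 3769828 = 3769829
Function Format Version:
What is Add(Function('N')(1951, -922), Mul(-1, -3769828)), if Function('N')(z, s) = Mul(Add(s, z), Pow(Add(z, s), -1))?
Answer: 3769829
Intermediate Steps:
Function('N')(z, s) = 1 (Function('N')(z, s) = Mul(Add(s, z), Pow(Add(s, z), -1)) = 1)
Add(Function('N')(1951, -922), Mul(-1, -3769828)) = Add(1, Mul(-1, -3769828)) = Add(1, 3769828) = 3769829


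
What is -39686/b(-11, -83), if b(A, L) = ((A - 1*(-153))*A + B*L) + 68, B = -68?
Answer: -19843/2075 ≈ -9.5629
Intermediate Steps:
b(A, L) = 68 - 68*L + A*(153 + A) (b(A, L) = ((A - 1*(-153))*A - 68*L) + 68 = ((A + 153)*A - 68*L) + 68 = ((153 + A)*A - 68*L) + 68 = (A*(153 + A) - 68*L) + 68 = (-68*L + A*(153 + A)) + 68 = 68 - 68*L + A*(153 + A))
-39686/b(-11, -83) = -39686/(68 + (-11)² - 68*(-83) + 153*(-11)) = -39686/(68 + 121 + 5644 - 1683) = -39686/4150 = -39686*1/4150 = -19843/2075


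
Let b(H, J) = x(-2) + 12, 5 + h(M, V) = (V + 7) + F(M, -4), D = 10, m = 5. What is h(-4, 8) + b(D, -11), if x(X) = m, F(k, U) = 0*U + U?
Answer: 23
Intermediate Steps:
F(k, U) = U (F(k, U) = 0 + U = U)
x(X) = 5
h(M, V) = -2 + V (h(M, V) = -5 + ((V + 7) - 4) = -5 + ((7 + V) - 4) = -5 + (3 + V) = -2 + V)
b(H, J) = 17 (b(H, J) = 5 + 12 = 17)
h(-4, 8) + b(D, -11) = (-2 + 8) + 17 = 6 + 17 = 23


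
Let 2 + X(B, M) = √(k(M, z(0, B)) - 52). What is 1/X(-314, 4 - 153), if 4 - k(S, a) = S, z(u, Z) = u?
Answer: 2/97 + √101/97 ≈ 0.12423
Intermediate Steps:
k(S, a) = 4 - S
X(B, M) = -2 + √(-48 - M) (X(B, M) = -2 + √((4 - M) - 52) = -2 + √(-48 - M))
1/X(-314, 4 - 153) = 1/(-2 + √(-48 - (4 - 153))) = 1/(-2 + √(-48 - 1*(-149))) = 1/(-2 + √(-48 + 149)) = 1/(-2 + √101)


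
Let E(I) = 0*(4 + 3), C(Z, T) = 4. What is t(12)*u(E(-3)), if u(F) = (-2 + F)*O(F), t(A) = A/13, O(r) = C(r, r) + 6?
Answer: -240/13 ≈ -18.462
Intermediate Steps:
E(I) = 0 (E(I) = 0*7 = 0)
O(r) = 10 (O(r) = 4 + 6 = 10)
t(A) = A/13 (t(A) = A*(1/13) = A/13)
u(F) = -20 + 10*F (u(F) = (-2 + F)*10 = -20 + 10*F)
t(12)*u(E(-3)) = ((1/13)*12)*(-20 + 10*0) = 12*(-20 + 0)/13 = (12/13)*(-20) = -240/13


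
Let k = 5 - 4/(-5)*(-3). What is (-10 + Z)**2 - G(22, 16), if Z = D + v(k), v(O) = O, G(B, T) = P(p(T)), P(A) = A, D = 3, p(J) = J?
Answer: 84/25 ≈ 3.3600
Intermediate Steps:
k = 13/5 (k = 5 - 4*(-1/5)*(-3) = 5 + (4/5)*(-3) = 5 - 12/5 = 13/5 ≈ 2.6000)
G(B, T) = T
Z = 28/5 (Z = 3 + 13/5 = 28/5 ≈ 5.6000)
(-10 + Z)**2 - G(22, 16) = (-10 + 28/5)**2 - 1*16 = (-22/5)**2 - 16 = 484/25 - 16 = 84/25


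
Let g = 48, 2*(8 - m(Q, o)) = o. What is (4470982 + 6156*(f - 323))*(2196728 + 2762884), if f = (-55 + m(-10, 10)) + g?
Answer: 12190577507640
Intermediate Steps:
m(Q, o) = 8 - o/2
f = -4 (f = (-55 + (8 - 1/2*10)) + 48 = (-55 + (8 - 5)) + 48 = (-55 + 3) + 48 = -52 + 48 = -4)
(4470982 + 6156*(f - 323))*(2196728 + 2762884) = (4470982 + 6156*(-4 - 323))*(2196728 + 2762884) = (4470982 + 6156*(-327))*4959612 = (4470982 - 2013012)*4959612 = 2457970*4959612 = 12190577507640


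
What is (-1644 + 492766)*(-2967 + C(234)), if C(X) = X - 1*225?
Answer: -1452738876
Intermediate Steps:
C(X) = -225 + X (C(X) = X - 225 = -225 + X)
(-1644 + 492766)*(-2967 + C(234)) = (-1644 + 492766)*(-2967 + (-225 + 234)) = 491122*(-2967 + 9) = 491122*(-2958) = -1452738876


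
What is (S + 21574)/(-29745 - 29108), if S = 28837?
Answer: -50411/58853 ≈ -0.85656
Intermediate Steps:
(S + 21574)/(-29745 - 29108) = (28837 + 21574)/(-29745 - 29108) = 50411/(-58853) = 50411*(-1/58853) = -50411/58853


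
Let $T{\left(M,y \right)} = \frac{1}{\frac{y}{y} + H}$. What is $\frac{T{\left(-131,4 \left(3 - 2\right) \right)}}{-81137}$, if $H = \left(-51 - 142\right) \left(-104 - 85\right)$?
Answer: $- \frac{1}{2959715486} \approx -3.3787 \cdot 10^{-10}$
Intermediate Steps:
$H = 36477$ ($H = \left(-193\right) \left(-189\right) = 36477$)
$T{\left(M,y \right)} = \frac{1}{36478}$ ($T{\left(M,y \right)} = \frac{1}{\frac{y}{y} + 36477} = \frac{1}{1 + 36477} = \frac{1}{36478}$)
$\frac{T{\left(-131,4 \left(3 - 2\right) \right)}}{-81137} = \frac{1}{36478 \left(-81137\right)} = \frac{1}{36478} \left(- \frac{1}{81137}\right) = - \frac{1}{2959715486}$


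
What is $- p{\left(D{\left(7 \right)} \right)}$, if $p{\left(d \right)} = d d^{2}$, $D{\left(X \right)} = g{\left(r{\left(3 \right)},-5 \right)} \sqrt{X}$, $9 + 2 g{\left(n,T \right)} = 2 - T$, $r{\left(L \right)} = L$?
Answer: $7 \sqrt{7} \approx 18.52$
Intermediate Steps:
$g{\left(n,T \right)} = - \frac{7}{2} - \frac{T}{2}$ ($g{\left(n,T \right)} = - \frac{9}{2} + \frac{2 - T}{2} = - \frac{9}{2} - \left(-1 + \frac{T}{2}\right) = - \frac{7}{2} - \frac{T}{2}$)
$D{\left(X \right)} = - \sqrt{X}$ ($D{\left(X \right)} = \left(- \frac{7}{2} - - \frac{5}{2}\right) \sqrt{X} = \left(- \frac{7}{2} + \frac{5}{2}\right) \sqrt{X} = - \sqrt{X}$)
$p{\left(d \right)} = d^{3}$
$- p{\left(D{\left(7 \right)} \right)} = - \left(- \sqrt{7}\right)^{3} = - \left(-7\right) \sqrt{7} = 7 \sqrt{7}$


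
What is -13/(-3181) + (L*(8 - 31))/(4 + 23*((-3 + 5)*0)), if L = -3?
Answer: 219541/12724 ≈ 17.254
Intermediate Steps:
-13/(-3181) + (L*(8 - 31))/(4 + 23*((-3 + 5)*0)) = -13/(-3181) + (-3*(8 - 31))/(4 + 23*((-3 + 5)*0)) = -13*(-1/3181) + (-3*(-23))/(4 + 23*(2*0)) = 13/3181 + 69/(4 + 23*0) = 13/3181 + 69/(4 + 0) = 13/3181 + 69/4 = 219541/12724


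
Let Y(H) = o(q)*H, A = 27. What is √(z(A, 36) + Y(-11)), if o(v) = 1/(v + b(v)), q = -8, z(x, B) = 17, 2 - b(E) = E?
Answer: √46/2 ≈ 3.3912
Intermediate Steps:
b(E) = 2 - E
o(v) = ½ (o(v) = 1/(v + (2 - v)) = 1/2 = ½)
Y(H) = H/2
√(z(A, 36) + Y(-11)) = √(17 + (½)*(-11)) = √(17 - 11/2) = √(23/2) = √46/2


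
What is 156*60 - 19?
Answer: 9341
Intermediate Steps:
156*60 - 19 = 9360 - 19 = 9341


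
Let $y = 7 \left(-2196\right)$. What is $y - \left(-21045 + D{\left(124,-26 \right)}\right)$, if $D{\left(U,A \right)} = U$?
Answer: $5549$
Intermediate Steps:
$y = -15372$
$y - \left(-21045 + D{\left(124,-26 \right)}\right) = -15372 + \left(21045 - 124\right) = -15372 + 20921 = 5549$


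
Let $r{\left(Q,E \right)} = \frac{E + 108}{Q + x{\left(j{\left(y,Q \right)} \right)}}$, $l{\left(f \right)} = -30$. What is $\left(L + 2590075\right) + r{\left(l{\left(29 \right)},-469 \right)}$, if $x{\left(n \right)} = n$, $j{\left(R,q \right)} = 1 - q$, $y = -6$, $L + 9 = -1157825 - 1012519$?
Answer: $419361$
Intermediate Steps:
$L = -2170353$ ($L = -9 - 2170344 = -2170353$)
$r{\left(Q,E \right)} = 108 + E$ ($r{\left(Q,E \right)} = \frac{E + 108}{Q - \left(-1 + Q\right)} = \frac{108 + E}{1} = \left(108 + E\right) 1 = 108 + E$)
$\left(L + 2590075\right) + r{\left(l{\left(29 \right)},-469 \right)} = \left(-2170353 + 2590075\right) + \left(108 - 469\right) = 419722 - 361 = 419361$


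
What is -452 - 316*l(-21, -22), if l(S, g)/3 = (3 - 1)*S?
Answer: 39364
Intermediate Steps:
l(S, g) = 6*S (l(S, g) = 3*((3 - 1)*S) = 3*(2*S) = 6*S)
-452 - 316*l(-21, -22) = -452 - 1896*(-21) = -452 - 316*(-126) = -452 + 39816 = 39364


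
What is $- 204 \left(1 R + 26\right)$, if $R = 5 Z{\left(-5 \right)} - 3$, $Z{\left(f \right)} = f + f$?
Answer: $5508$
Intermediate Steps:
$Z{\left(f \right)} = 2 f$
$R = -53$ ($R = 5 \cdot 2 \left(-5\right) - 3 = 5 \left(-10\right) - 3 = -50 - 3 = -53$)
$- 204 \left(1 R + 26\right) = - 204 \left(1 \left(-53\right) + 26\right) = - 204 \left(-53 + 26\right) = \left(-204\right) \left(-27\right) = 5508$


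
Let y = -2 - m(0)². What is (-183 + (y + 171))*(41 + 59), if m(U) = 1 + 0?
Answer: -1500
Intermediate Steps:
m(U) = 1
y = -3 (y = -2 - 1*1² = -2 - 1*1 = -2 - 1 = -3)
(-183 + (y + 171))*(41 + 59) = (-183 + (-3 + 171))*(41 + 59) = (-183 + 168)*100 = -15*100 = -1500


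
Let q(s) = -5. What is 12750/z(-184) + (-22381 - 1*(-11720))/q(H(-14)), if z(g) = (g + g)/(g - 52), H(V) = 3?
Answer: 2371031/230 ≈ 10309.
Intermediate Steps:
z(g) = 2*g/(-52 + g) (z(g) = (2*g)/(-52 + g) = 2*g/(-52 + g))
12750/z(-184) + (-22381 - 1*(-11720))/q(H(-14)) = 12750/((2*(-184)/(-52 - 184))) + (-22381 - 1*(-11720))/(-5) = 12750/((2*(-184)/(-236))) + (-22381 + 11720)*(-⅕) = 12750/((2*(-184)*(-1/236))) - 10661*(-⅕) = 12750/(92/59) + 10661/5 = 12750*(59/92) + 10661/5 = 376125/46 + 10661/5 = 2371031/230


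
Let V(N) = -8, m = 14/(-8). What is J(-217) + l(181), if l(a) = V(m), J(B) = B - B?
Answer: -8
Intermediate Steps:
m = -7/4 (m = 14*(-1/8) = -7/4 ≈ -1.7500)
J(B) = 0
l(a) = -8
J(-217) + l(181) = 0 - 8 = -8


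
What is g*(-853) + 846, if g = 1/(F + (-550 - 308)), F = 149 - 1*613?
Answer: 1119265/1322 ≈ 846.65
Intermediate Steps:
F = -464 (F = 149 - 613 = -464)
g = -1/1322 (g = 1/(-464 + (-550 - 308)) = 1/(-464 - 858) = 1/(-1322) = -1/1322 ≈ -0.00075643)
g*(-853) + 846 = -1/1322*(-853) + 846 = 853/1322 + 846 = 1119265/1322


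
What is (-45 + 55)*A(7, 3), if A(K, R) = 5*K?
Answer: 350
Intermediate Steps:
(-45 + 55)*A(7, 3) = (-45 + 55)*(5*7) = 10*35 = 350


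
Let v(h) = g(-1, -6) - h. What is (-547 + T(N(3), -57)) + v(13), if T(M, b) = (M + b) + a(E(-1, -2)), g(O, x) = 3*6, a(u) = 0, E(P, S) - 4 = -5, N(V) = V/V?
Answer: -598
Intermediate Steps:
N(V) = 1
E(P, S) = -1 (E(P, S) = 4 - 5 = -1)
g(O, x) = 18
T(M, b) = M + b (T(M, b) = (M + b) + 0 = M + b)
v(h) = 18 - h
(-547 + T(N(3), -57)) + v(13) = (-547 + (1 - 57)) + (18 - 1*13) = (-547 - 56) + (18 - 13) = -603 + 5 = -598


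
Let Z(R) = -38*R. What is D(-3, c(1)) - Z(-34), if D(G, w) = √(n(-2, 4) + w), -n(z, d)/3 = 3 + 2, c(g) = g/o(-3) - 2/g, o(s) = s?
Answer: -1292 + 2*I*√39/3 ≈ -1292.0 + 4.1633*I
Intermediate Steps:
c(g) = -2/g - g/3 (c(g) = g/(-3) - 2/g = g*(-⅓) - 2/g = -g/3 - 2/g = -2/g - g/3)
n(z, d) = -15 (n(z, d) = -3*(3 + 2) = -3*5 = -15)
D(G, w) = √(-15 + w)
D(-3, c(1)) - Z(-34) = √(-15 + (-2/1 - ⅓*1)) - (-38)*(-34) = √(-15 + (-2*1 - ⅓)) - 1*1292 = √(-15 + (-2 - ⅓)) - 1292 = √(-15 - 7/3) - 1292 = √(-52/3) - 1292 = 2*I*√39/3 - 1292 = -1292 + 2*I*√39/3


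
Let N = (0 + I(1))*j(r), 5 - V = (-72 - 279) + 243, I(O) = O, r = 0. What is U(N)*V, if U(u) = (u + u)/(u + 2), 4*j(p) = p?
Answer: 0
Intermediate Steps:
j(p) = p/4
V = 113 (V = 5 - ((-72 - 279) + 243) = 5 - (-351 + 243) = 5 - 1*(-108) = 5 + 108 = 113)
N = 0 (N = (0 + 1)*((1/4)*0) = 1*0 = 0)
U(u) = 2*u/(2 + u) (U(u) = (2*u)/(2 + u) = 2*u/(2 + u))
U(N)*V = (2*0/(2 + 0))*113 = (2*0/2)*113 = (2*0*(1/2))*113 = 0*113 = 0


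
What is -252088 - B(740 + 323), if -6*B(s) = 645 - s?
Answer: -756473/3 ≈ -2.5216e+5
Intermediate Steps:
B(s) = -215/2 + s/6 (B(s) = -(645 - s)/6 = -215/2 + s/6)
-252088 - B(740 + 323) = -252088 - (-215/2 + (740 + 323)/6) = -252088 - (-215/2 + (⅙)*1063) = -252088 - (-215/2 + 1063/6) = -252088 - 1*209/3 = -252088 - 209/3 = -756473/3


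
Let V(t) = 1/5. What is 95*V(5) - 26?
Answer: -7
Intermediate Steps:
V(t) = ⅕
95*V(5) - 26 = 95*(⅕) - 26 = 19 - 26 = -7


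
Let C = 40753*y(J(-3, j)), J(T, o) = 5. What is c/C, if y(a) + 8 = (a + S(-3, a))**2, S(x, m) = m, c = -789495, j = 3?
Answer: -789495/3749276 ≈ -0.21057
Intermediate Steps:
y(a) = -8 + 4*a**2 (y(a) = -8 + (a + a)**2 = -8 + (2*a)**2 = -8 + 4*a**2)
C = 3749276 (C = 40753*(-8 + 4*5**2) = 40753*(-8 + 4*25) = 40753*(-8 + 100) = 40753*92 = 3749276)
c/C = -789495/3749276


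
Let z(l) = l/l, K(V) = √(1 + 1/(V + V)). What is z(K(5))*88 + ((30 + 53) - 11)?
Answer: 160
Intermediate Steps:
K(V) = √(1 + 1/(2*V))
z(l) = 1
z(K(5))*88 + ((30 + 53) - 11) = 1*88 + ((30 + 53) - 11) = 88 + (83 - 11) = 88 + 72 = 160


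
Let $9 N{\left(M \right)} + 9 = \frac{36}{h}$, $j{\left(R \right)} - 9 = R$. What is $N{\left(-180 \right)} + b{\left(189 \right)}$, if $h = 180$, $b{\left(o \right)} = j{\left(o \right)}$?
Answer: $\frac{8866}{45} \approx 197.02$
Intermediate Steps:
$j{\left(R \right)} = 9 + R$
$b{\left(o \right)} = 9 + o$
$N{\left(M \right)} = - \frac{44}{45}$ ($N{\left(M \right)} = -1 + \frac{36 \cdot \frac{1}{180}}{9} = -1 + \frac{1}{9} \cdot \frac{1}{5} = -1 + \frac{1}{45} = - \frac{44}{45}$)
$N{\left(-180 \right)} + b{\left(189 \right)} = - \frac{44}{45} + \left(9 + 189\right) = - \frac{44}{45} + 198 = \frac{8866}{45}$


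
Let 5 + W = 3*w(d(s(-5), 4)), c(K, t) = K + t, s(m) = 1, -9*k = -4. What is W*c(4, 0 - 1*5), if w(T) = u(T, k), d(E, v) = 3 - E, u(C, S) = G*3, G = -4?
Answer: 41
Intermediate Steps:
k = 4/9 (k = -⅑*(-4) = 4/9 ≈ 0.44444)
u(C, S) = -12 (u(C, S) = -4*3 = -12)
w(T) = -12
W = -41 (W = -5 + 3*(-12) = -5 - 36 = -41)
W*c(4, 0 - 1*5) = -41*(4 + (0 - 1*5)) = -41*(4 + (0 - 5)) = -41*(4 - 5) = -41*(-1) = 41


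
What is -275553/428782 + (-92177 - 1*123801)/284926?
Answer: -85559846437/61085570066 ≈ -1.4007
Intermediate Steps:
-275553/428782 + (-92177 - 1*123801)/284926 = -275553*1/428782 + (-92177 - 123801)*(1/284926) = -275553/428782 - 215978*1/284926 = -275553/428782 - 107989/142463 = -85559846437/61085570066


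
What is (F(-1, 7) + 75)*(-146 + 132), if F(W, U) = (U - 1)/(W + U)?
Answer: -1064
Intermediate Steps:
F(W, U) = (-1 + U)/(U + W)
(F(-1, 7) + 75)*(-146 + 132) = ((-1 + 7)/(7 - 1) + 75)*(-146 + 132) = (6/6 + 75)*(-14) = ((1/6)*6 + 75)*(-14) = (1 + 75)*(-14) = 76*(-14) = -1064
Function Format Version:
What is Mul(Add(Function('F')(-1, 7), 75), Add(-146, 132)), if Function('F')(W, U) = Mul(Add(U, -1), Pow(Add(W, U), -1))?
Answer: -1064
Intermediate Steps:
Function('F')(W, U) = Mul(Pow(Add(U, W), -1), Add(-1, U)) (Function('F')(W, U) = Mul(Add(-1, U), Pow(Add(U, W), -1)) = Mul(Pow(Add(U, W), -1), Add(-1, U)))
Mul(Add(Function('F')(-1, 7), 75), Add(-146, 132)) = Mul(Add(Mul(Pow(Add(7, -1), -1), Add(-1, 7)), 75), Add(-146, 132)) = Mul(Add(Mul(Pow(6, -1), 6), 75), -14) = Mul(Add(Mul(Rational(1, 6), 6), 75), -14) = Mul(Add(1, 75), -14) = Mul(76, -14) = -1064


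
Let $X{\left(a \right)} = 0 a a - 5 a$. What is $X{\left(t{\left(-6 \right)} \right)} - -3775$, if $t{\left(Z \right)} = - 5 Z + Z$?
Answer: $3655$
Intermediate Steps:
$t{\left(Z \right)} = - 4 Z$
$X{\left(a \right)} = - 5 a$ ($X{\left(a \right)} = 0 a - 5 a = 0 - 5 a = - 5 a$)
$X{\left(t{\left(-6 \right)} \right)} - -3775 = - 5 \left(\left(-4\right) \left(-6\right)\right) - -3775 = \left(-5\right) 24 + 3775 = -120 + 3775 = 3655$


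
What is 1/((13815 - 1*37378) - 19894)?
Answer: -1/43457 ≈ -2.3011e-5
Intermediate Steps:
1/((13815 - 1*37378) - 19894) = 1/((13815 - 37378) - 19894) = 1/(-23563 - 19894) = 1/(-43457) = -1/43457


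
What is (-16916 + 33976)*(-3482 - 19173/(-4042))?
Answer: -119889755630/2021 ≈ -5.9322e+7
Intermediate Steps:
(-16916 + 33976)*(-3482 - 19173/(-4042)) = 17060*(-3482 - 19173*(-1/4042)) = 17060*(-3482 + 19173/4042) = 17060*(-14055071/4042) = -119889755630/2021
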